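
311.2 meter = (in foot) 311.2 meter = 311.2 m. 1 foot = 0.3048 m, so 311.2 m = 311.2 / 0.3048 = 1020.9974 foot ≈ 1021 foot (4 s.f.). Final answer: 1021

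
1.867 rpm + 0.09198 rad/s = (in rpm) 2.745. Check: 1 rpm = 0.10471976 rad/s, so 1.867 rpm = 1.867 * 0.10471976 = 0.19551178 rad/s. 0.09198 rad/s is already in rad/s. Sum: 0.19551178 + 0.09198 = 0.28749178 rad/s. 1 rpm = 0.10471976 rad/s, so 0.28749178 rad/s = 0.28749178 / 0.10471976 = 2.7453443 rpm ≈ 2.745 rpm (4 s.f.).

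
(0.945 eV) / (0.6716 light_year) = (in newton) 2.383e-35. Check: 1 eV = 1.6021766e-19 J, so 0.945 eV = 0.945 * 1.6021766e-19 = 1.5140569e-19 J. 1 light_year = 9.4607305e+15 m, so 0.6716 light_year = 0.6716 * 9.4607305e+15 = 6.3538266e+15 m. Combine: 1.5140569e-19 J / 6.3538266e+15 m = 2.3829056e-35 N. 2.3829056e-35 N = 2.3829056e-35 newton ≈ 2.383e-35 newton (4 s.f.).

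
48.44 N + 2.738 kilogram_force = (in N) 75.29. Check: 48.44 N is already in N. 1 kilogram_force = 9.80665 N, so 2.738 kilogram_force = 2.738 * 9.80665 = 26.850608 N. Sum: 48.44 + 26.850608 = 75.290608 N. Result: 75.290608 N ≈ 75.29 N (4 s.f.).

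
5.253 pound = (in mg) 2.383e+06. Check: 1 pound = 0.45359237 kg, so 5.253 pound = 5.253 * 0.45359237 = 2.3827207 kg. 1 mg = 1e-06 kg, so 2.3827207 kg = 2.3827207 / 1e-06 = 2382720.7 mg ≈ 2.383e+06 mg (4 s.f.).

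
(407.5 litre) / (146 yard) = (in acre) 1 litre = 0.001 m^3, so 407.5 litre = 407.5 * 0.001 = 0.4075 m^3. 1 yard = 0.9144 m, so 146 yard = 146 * 0.9144 = 133.5024 m. Combine: 0.4075 m^3 / 133.5024 m = 0.0030523796 m^2. 1 acre = 4046.8564 m^2, so 0.0030523796 m^2 = 0.0030523796 / 4046.8564 = 7.5425942e-07 acre ≈ 7.543e-07 acre (4 s.f.). Final answer: 7.543e-07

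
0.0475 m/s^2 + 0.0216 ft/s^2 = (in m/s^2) 0.05408. Check: 0.0475 m/s^2 is already in m/s^2. 1 ft/s^2 = 0.3048 m/s^2, so 0.0216 ft/s^2 = 0.0216 * 0.3048 = 0.00658368 m/s^2. Sum: 0.0475 + 0.00658368 = 0.05408368 m/s^2. Result: 0.05408368 m/s^2 ≈ 0.05408 m/s^2 (4 s.f.).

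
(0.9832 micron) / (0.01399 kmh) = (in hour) 7.028e-08. Check: 1 micron = 1e-06 m, so 0.9832 micron = 0.9832 * 1e-06 = 9.832e-07 m. 1 kmh = 0.27777778 m/s, so 0.01399 kmh = 0.01399 * 0.27777778 = 0.0038861111 m/s. Combine: 9.832e-07 m / 0.0038861111 m/s = 0.00025300357 s. 1 hour = 3600 s, so 0.00025300357 s = 0.00025300357 / 3600 = 7.0278771e-08 hour ≈ 7.028e-08 hour (4 s.f.).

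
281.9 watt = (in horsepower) 281.9 watt = 281.9 W. 1 horsepower = 745.69987 W, so 281.9 W = 281.9 / 745.69987 = 0.37803413 horsepower ≈ 0.378 horsepower (4 s.f.). Final answer: 0.378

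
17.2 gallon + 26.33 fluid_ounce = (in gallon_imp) 1 gallon = 0.0037854118 m^3, so 17.2 gallon = 17.2 * 0.0037854118 = 0.065109083 m^3. 1 fluid_ounce = 2.957353e-05 m^3, so 26.33 fluid_ounce = 26.33 * 2.957353e-05 = 0.00077867103 m^3. Sum: 0.065109083 + 0.00077867103 = 0.065887754 m^3. 1 gallon_imp = 0.00454609 m^3, so 0.065887754 m^3 = 0.065887754 / 0.00454609 = 14.49328 gallon_imp ≈ 14.49 gallon_imp (4 s.f.). Final answer: 14.49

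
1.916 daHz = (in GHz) 1 daHz = 10 Hz, so 1.916 daHz = 1.916 * 10 = 19.16 Hz. 1 GHz = 1e+09 Hz, so 19.16 Hz = 19.16 / 1e+09 = 1.916e-08 GHz. Final answer: 1.916e-08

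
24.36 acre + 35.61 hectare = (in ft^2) 1 acre = 4046.8564 m^2, so 24.36 acre = 24.36 * 4046.8564 = 98581.422 m^2. 1 hectare = 10000 m^2, so 35.61 hectare = 35.61 * 10000 = 356100 m^2. Sum: 98581.422 + 356100 = 454681.42 m^2. 1 ft^2 = 0.09290304 m^2, so 454681.42 m^2 = 454681.42 / 0.09290304 = 4894150.1 ft^2 ≈ 4.894e+06 ft^2 (4 s.f.). Final answer: 4.894e+06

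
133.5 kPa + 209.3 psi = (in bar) 1 kPa = 1000 Pa, so 133.5 kPa = 133.5 * 1000 = 133500 Pa. 1 psi = 6894.7573 Pa, so 209.3 psi = 209.3 * 6894.7573 = 1443072.7 Pa. Sum: 133500 + 1443072.7 = 1576572.7 Pa. 1 bar = 100000 Pa, so 1576572.7 Pa = 1576572.7 / 100000 = 15.765727 bar ≈ 15.77 bar (4 s.f.). Final answer: 15.77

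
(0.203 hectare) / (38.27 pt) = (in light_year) 1 hectare = 10000 m^2, so 0.203 hectare = 0.203 * 10000 = 2030 m^2. 1 pt = 0.00035277778 m, so 38.27 pt = 38.27 * 0.00035277778 = 0.013500806 m. Combine: 2030 m^2 / 0.013500806 m = 150361.4 m. 1 light_year = 9.4607305e+15 m, so 150361.4 m = 150361.4 / 9.4607305e+15 = 1.5893212e-11 light_year ≈ 1.589e-11 light_year (4 s.f.). Final answer: 1.589e-11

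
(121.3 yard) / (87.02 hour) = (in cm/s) 1 yard = 0.9144 m, so 121.3 yard = 121.3 * 0.9144 = 110.91672 m. 1 hour = 3600 s, so 87.02 hour = 87.02 * 3600 = 313272 s. Combine: 110.91672 m / 313272 s = 0.00035405884 m/s. 1 cm/s = 0.01 m/s, so 0.00035405884 m/s = 0.00035405884 / 0.01 = 0.035405884 cm/s ≈ 0.03541 cm/s (4 s.f.). Final answer: 0.03541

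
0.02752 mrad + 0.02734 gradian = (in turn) 7.273e-05. Check: 1 mrad = 0.001 rad, so 0.02752 mrad = 0.02752 * 0.001 = 2.752e-05 rad. 1 gradian = 0.015707963 rad, so 0.02734 gradian = 0.02734 * 0.015707963 = 0.00042945572 rad. Sum: 2.752e-05 + 0.00042945572 = 0.00045697572 rad. 1 turn = 6.2831853 rad, so 0.00045697572 rad = 0.00045697572 / 6.2831853 = 7.2729944e-05 turn ≈ 7.273e-05 turn (4 s.f.).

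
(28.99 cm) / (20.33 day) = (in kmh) 5.942e-07. Check: 1 cm = 0.01 m, so 28.99 cm = 28.99 * 0.01 = 0.2899 m. 1 day = 86400 s, so 20.33 day = 20.33 * 86400 = 1756512 s. Combine: 0.2899 m / 1756512 s = 1.6504299e-07 m/s. 1 kmh = 0.27777778 m/s, so 1.6504299e-07 m/s = 1.6504299e-07 / 0.27777778 = 5.9415478e-07 kmh ≈ 5.942e-07 kmh (4 s.f.).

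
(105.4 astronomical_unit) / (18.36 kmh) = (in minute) 5.153e+10. Check: 1 astronomical_unit = 1.4959787e+11 m, so 105.4 astronomical_unit = 105.4 * 1.4959787e+11 = 1.5767616e+13 m. 1 kmh = 0.27777778 m/s, so 18.36 kmh = 18.36 * 0.27777778 = 5.1 m/s. Combine: 1.5767616e+13 m / 5.1 m/s = 3.0916893e+12 s. 1 minute = 60 s, so 3.0916893e+12 s = 3.0916893e+12 / 60 = 5.1528155e+10 minute ≈ 5.153e+10 minute (4 s.f.).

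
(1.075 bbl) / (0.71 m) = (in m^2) 1 bbl = 0.15898729 m^3, so 1.075 bbl = 1.075 * 0.15898729 = 0.17091134 m^3. 0.71 m is already in m. Combine: 0.17091134 m^3 / 0.71 m = 0.2407202 m^2. Result: 0.2407202 m^2 ≈ 0.2407 m^2 (4 s.f.). Final answer: 0.2407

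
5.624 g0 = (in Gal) 1 g0 = 9.80665 m/s^2, so 5.624 g0 = 5.624 * 9.80665 = 55.1526 m/s^2. 1 Gal = 0.01 m/s^2, so 55.1526 m/s^2 = 55.1526 / 0.01 = 5515.26 Gal ≈ 5515 Gal (4 s.f.). Final answer: 5515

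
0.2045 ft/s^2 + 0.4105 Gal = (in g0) 0.006775. Check: 1 ft/s^2 = 0.3048 m/s^2, so 0.2045 ft/s^2 = 0.2045 * 0.3048 = 0.0623316 m/s^2. 1 Gal = 0.01 m/s^2, so 0.4105 Gal = 0.4105 * 0.01 = 0.004105 m/s^2. Sum: 0.0623316 + 0.004105 = 0.0664366 m/s^2. 1 g0 = 9.80665 m/s^2, so 0.0664366 m/s^2 = 0.0664366 / 9.80665 = 0.0067746478 g0 ≈ 0.006775 g0 (4 s.f.).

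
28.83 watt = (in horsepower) 28.83 watt = 28.83 W. 1 horsepower = 745.69987 W, so 28.83 W = 28.83 / 745.69987 = 0.038661667 horsepower ≈ 0.03866 horsepower (4 s.f.). Final answer: 0.03866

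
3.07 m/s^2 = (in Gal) 307. Check: 1 Gal = 0.01 m/s^2, so 3.07 m/s^2 = 3.07 / 0.01 = 307 Gal.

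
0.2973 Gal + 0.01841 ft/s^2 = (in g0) 0.0008754. Check: 1 Gal = 0.01 m/s^2, so 0.2973 Gal = 0.2973 * 0.01 = 0.002973 m/s^2. 1 ft/s^2 = 0.3048 m/s^2, so 0.01841 ft/s^2 = 0.01841 * 0.3048 = 0.005611368 m/s^2. Sum: 0.002973 + 0.005611368 = 0.008584368 m/s^2. 1 g0 = 9.80665 m/s^2, so 0.008584368 m/s^2 = 0.008584368 / 9.80665 = 0.00087536192 g0 ≈ 0.0008754 g0 (4 s.f.).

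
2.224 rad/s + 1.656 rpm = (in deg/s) 2.224 rad/s is already in rad/s. 1 rpm = 0.10471976 rad/s, so 1.656 rpm = 1.656 * 0.10471976 = 0.17341591 rad/s. Sum: 2.224 + 0.17341591 = 2.3974159 rad/s. 1 deg/s = 0.017453293 rad/s, so 2.3974159 rad/s = 2.3974159 / 0.017453293 = 137.36181 deg/s ≈ 137.4 deg/s (4 s.f.). Final answer: 137.4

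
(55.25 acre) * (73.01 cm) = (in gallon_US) 1 acre = 4046.8564 m^2, so 55.25 acre = 55.25 * 4046.8564 = 223588.82 m^2. 1 cm = 0.01 m, so 73.01 cm = 73.01 * 0.01 = 0.7301 m. Combine: 223588.82 m^2 * 0.7301 m = 163242.2 m^3. 1 gallon_US = 0.0037854118 m^3, so 163242.2 m^3 = 163242.2 / 0.0037854118 = 43124026 gallon_US ≈ 4.312e+07 gallon_US (4 s.f.). Final answer: 4.312e+07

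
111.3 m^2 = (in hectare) 0.01113. Check: 1 hectare = 10000 m^2, so 111.3 m^2 = 111.3 / 10000 = 0.01113 hectare.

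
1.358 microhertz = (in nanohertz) 1358. Check: 1 microhertz = 1e-06 Hz, so 1.358 microhertz = 1.358 * 1e-06 = 1.358e-06 Hz. 1 nanohertz = 1e-09 Hz, so 1.358e-06 Hz = 1.358e-06 / 1e-09 = 1358 nanohertz.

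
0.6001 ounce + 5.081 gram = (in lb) 1 ounce = 0.028349523 kg, so 0.6001 ounce = 0.6001 * 0.028349523 = 0.017012549 kg. 1 gram = 0.001 kg, so 5.081 gram = 5.081 * 0.001 = 0.005081 kg. Sum: 0.017012549 + 0.005081 = 0.022093549 kg. 1 lb = 0.45359237 kg, so 0.022093549 kg = 0.022093549 / 0.45359237 = 0.048707938 lb ≈ 0.04871 lb (4 s.f.). Final answer: 0.04871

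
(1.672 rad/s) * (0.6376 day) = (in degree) 1.672 rad/s is already in rad/s. 1 day = 86400 s, so 0.6376 day = 0.6376 * 86400 = 55088.64 s. Combine: 1.672 rad/s * 55088.64 s = 92108.206 rad. 1 degree = 0.017453293 rad, so 92108.206 rad = 92108.206 / 0.017453293 = 5277411.5 degree ≈ 5.277e+06 degree (4 s.f.). Final answer: 5.277e+06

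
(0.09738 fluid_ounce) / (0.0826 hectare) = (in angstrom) 1 fluid_ounce = 2.957353e-05 m^3, so 0.09738 fluid_ounce = 0.09738 * 2.957353e-05 = 2.8798703e-06 m^3. 1 hectare = 10000 m^2, so 0.0826 hectare = 0.0826 * 10000 = 826 m^2. Combine: 2.8798703e-06 m^3 / 826 m^2 = 3.4865258e-09 m. 1 angstrom = 1e-10 m, so 3.4865258e-09 m = 3.4865258e-09 / 1e-10 = 34.865258 angstrom ≈ 34.87 angstrom (4 s.f.). Final answer: 34.87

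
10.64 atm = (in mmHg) 8086. Check: 1 atm = 101325 Pa, so 10.64 atm = 10.64 * 101325 = 1078098 Pa. 1 mmHg = 133.32237 Pa, so 1078098 Pa = 1078098 / 133.32237 = 8086.4 mmHg ≈ 8086 mmHg (4 s.f.).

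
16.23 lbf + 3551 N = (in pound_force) 1 lbf = 4.4482216 N, so 16.23 lbf = 16.23 * 4.4482216 = 72.194637 N. 3551 N is already in N. Sum: 72.194637 + 3551 = 3623.1946 N. 1 pound_force = 4.4482216 N, so 3623.1946 N = 3623.1946 / 4.4482216 = 814.52656 pound_force ≈ 814.5 pound_force (4 s.f.). Final answer: 814.5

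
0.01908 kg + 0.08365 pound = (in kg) 0.01908 kg is already in kg. 1 pound = 0.45359237 kg, so 0.08365 pound = 0.08365 * 0.45359237 = 0.037943002 kg. Sum: 0.01908 + 0.037943002 = 0.057023002 kg. Result: 0.057023002 kg ≈ 0.05702 kg (4 s.f.). Final answer: 0.05702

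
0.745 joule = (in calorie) 0.745 joule = 0.745 J. 1 calorie = 4.184 J, so 0.745 J = 0.745 / 4.184 = 0.17805927 calorie ≈ 0.1781 calorie (4 s.f.). Final answer: 0.1781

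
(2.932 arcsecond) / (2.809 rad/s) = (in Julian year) 1 arcsecond = 4.8481368e-06 rad, so 2.932 arcsecond = 2.932 * 4.8481368e-06 = 1.4214737e-05 rad. 2.809 rad/s is already in rad/s. Combine: 1.4214737e-05 rad / 2.809 rad/s = 5.0604262e-06 s. 1 Julian year = 31557600 s, so 5.0604262e-06 s = 5.0604262e-06 / 31557600 = 1.6035523e-13 Julian year ≈ 1.604e-13 Julian year (4 s.f.). Final answer: 1.604e-13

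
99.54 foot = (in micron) 1 foot = 0.3048 m, so 99.54 foot = 99.54 * 0.3048 = 30.339792 m. 1 micron = 1e-06 m, so 30.339792 m = 30.339792 / 1e-06 = 30339792 micron ≈ 3.034e+07 micron (4 s.f.). Final answer: 3.034e+07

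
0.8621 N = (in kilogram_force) 1 kilogram_force = 9.80665 N, so 0.8621 N = 0.8621 / 9.80665 = 0.087909735 kilogram_force ≈ 0.08791 kilogram_force (4 s.f.). Final answer: 0.08791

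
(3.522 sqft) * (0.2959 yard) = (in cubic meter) 1 sqft = 0.09290304 m^2, so 3.522 sqft = 3.522 * 0.09290304 = 0.32720451 m^2. 1 yard = 0.9144 m, so 0.2959 yard = 0.2959 * 0.9144 = 0.27057096 m. Combine: 0.32720451 m^2 * 0.27057096 m = 0.088532038 m^3. 0.088532038 m^3 = 0.088532038 cubic meter ≈ 0.08853 cubic meter (4 s.f.). Final answer: 0.08853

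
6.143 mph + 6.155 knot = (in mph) 13.23. Check: 1 mph = 0.44704 m/s, so 6.143 mph = 6.143 * 0.44704 = 2.7461667 m/s. 1 knot = 0.51444444 m/s, so 6.155 knot = 6.155 * 0.51444444 = 3.1664056 m/s. Sum: 2.7461667 + 3.1664056 = 5.9125723 m/s. 1 mph = 0.44704 m/s, so 5.9125723 m/s = 5.9125723 / 0.44704 = 13.226048 mph ≈ 13.23 mph (4 s.f.).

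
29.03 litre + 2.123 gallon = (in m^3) 0.03707. Check: 1 litre = 0.001 m^3, so 29.03 litre = 29.03 * 0.001 = 0.02903 m^3. 1 gallon = 0.0037854118 m^3, so 2.123 gallon = 2.123 * 0.0037854118 = 0.0080364292 m^3. Sum: 0.02903 + 0.0080364292 = 0.037066429 m^3. Result: 0.037066429 m^3 ≈ 0.03707 m^3 (4 s.f.).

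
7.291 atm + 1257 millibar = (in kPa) 864.5. Check: 1 atm = 101325 Pa, so 7.291 atm = 7.291 * 101325 = 738760.58 Pa. 1 millibar = 100 Pa, so 1257 millibar = 1257 * 100 = 125700 Pa. Sum: 738760.58 + 125700 = 864460.58 Pa. 1 kPa = 1000 Pa, so 864460.58 Pa = 864460.58 / 1000 = 864.46058 kPa ≈ 864.5 kPa (4 s.f.).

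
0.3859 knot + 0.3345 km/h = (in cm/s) 29.14. Check: 1 knot = 0.51444444 m/s, so 0.3859 knot = 0.3859 * 0.51444444 = 0.19852411 m/s. 1 km/h = 0.27777778 m/s, so 0.3345 km/h = 0.3345 * 0.27777778 = 0.092916667 m/s. Sum: 0.19852411 + 0.092916667 = 0.29144078 m/s. 1 cm/s = 0.01 m/s, so 0.29144078 m/s = 0.29144078 / 0.01 = 29.144078 cm/s ≈ 29.14 cm/s (4 s.f.).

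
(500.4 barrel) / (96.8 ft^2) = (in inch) 348.3. Check: 1 barrel = 0.15898729 m^3, so 500.4 barrel = 500.4 * 0.15898729 = 79.557242 m^3. 1 ft^2 = 0.09290304 m^2, so 96.8 ft^2 = 96.8 * 0.09290304 = 8.9930143 m^2. Combine: 79.557242 m^3 / 8.9930143 m^2 = 8.8465602 m. 1 inch = 0.0254 m, so 8.8465602 m = 8.8465602 / 0.0254 = 348.28977 inch ≈ 348.3 inch (4 s.f.).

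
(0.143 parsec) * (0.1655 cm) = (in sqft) 1 parsec = 3.0856776e+16 m, so 0.143 parsec = 0.143 * 3.0856776e+16 = 4.4125189e+15 m. 1 cm = 0.01 m, so 0.1655 cm = 0.1655 * 0.01 = 0.001655 m. Combine: 4.4125189e+15 m * 0.001655 m = 7.3027188e+12 m^2. 1 sqft = 0.09290304 m^2, so 7.3027188e+12 m^2 = 7.3027188e+12 / 0.09290304 = 7.8605811e+13 sqft ≈ 7.861e+13 sqft (4 s.f.). Final answer: 7.861e+13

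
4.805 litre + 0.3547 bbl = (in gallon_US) 16.17. Check: 1 litre = 0.001 m^3, so 4.805 litre = 4.805 * 0.001 = 0.004805 m^3. 1 bbl = 0.15898729 m^3, so 0.3547 bbl = 0.3547 * 0.15898729 = 0.056392794 m^3. Sum: 0.004805 + 0.056392794 = 0.061197794 m^3. 1 gallon_US = 0.0037854118 m^3, so 0.061197794 m^3 = 0.061197794 / 0.0037854118 = 16.166747 gallon_US ≈ 16.17 gallon_US (4 s.f.).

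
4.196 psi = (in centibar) 28.93. Check: 1 psi = 6894.7573 Pa, so 4.196 psi = 4.196 * 6894.7573 = 28930.402 Pa. 1 centibar = 1000 Pa, so 28930.402 Pa = 28930.402 / 1000 = 28.930402 centibar ≈ 28.93 centibar (4 s.f.).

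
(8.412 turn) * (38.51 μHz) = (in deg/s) 0.1166. Check: 1 turn = 6.2831853 rad, so 8.412 turn = 8.412 * 6.2831853 = 52.854155 rad. 1 μHz = 1e-06 Hz, so 38.51 μHz = 38.51 * 1e-06 = 3.851e-05 Hz. Combine: 52.854155 rad * 3.851e-05 Hz = 0.0020354135 rad/s. 1 deg/s = 0.017453293 rad/s, so 0.0020354135 rad/s = 0.0020354135 / 0.017453293 = 0.1166206 deg/s ≈ 0.1166 deg/s (4 s.f.).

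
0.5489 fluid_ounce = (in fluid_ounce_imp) 1 fluid_ounce = 2.957353e-05 m^3, so 0.5489 fluid_ounce = 0.5489 * 2.957353e-05 = 1.623291e-05 m^3. 1 fluid_ounce_imp = 2.8413063e-05 m^3, so 1.623291e-05 m^3 = 1.623291e-05 / 2.8413063e-05 = 0.57131857 fluid_ounce_imp ≈ 0.5713 fluid_ounce_imp (4 s.f.). Final answer: 0.5713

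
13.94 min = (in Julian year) 1 min = 60 s, so 13.94 min = 13.94 * 60 = 836.4 s. 1 Julian year = 31557600 s, so 836.4 s = 836.4 / 31557600 = 2.6503917e-05 Julian year ≈ 2.65e-05 Julian year (4 s.f.). Final answer: 2.65e-05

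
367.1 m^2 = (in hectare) 0.03671. Check: 1 hectare = 10000 m^2, so 367.1 m^2 = 367.1 / 10000 = 0.03671 hectare.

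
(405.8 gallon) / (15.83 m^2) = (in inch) 3.82. Check: 1 gallon = 0.0037854118 m^3, so 405.8 gallon = 405.8 * 0.0037854118 = 1.5361201 m^3. 15.83 m^2 is already in m^2. Combine: 1.5361201 m^3 / 15.83 m^2 = 0.097038541 m. 1 inch = 0.0254 m, so 0.097038541 m = 0.097038541 / 0.0254 = 3.820415 inch ≈ 3.82 inch (4 s.f.).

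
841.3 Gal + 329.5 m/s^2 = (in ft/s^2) 1109. Check: 1 Gal = 0.01 m/s^2, so 841.3 Gal = 841.3 * 0.01 = 8.413 m/s^2. 329.5 m/s^2 is already in m/s^2. Sum: 8.413 + 329.5 = 337.913 m/s^2. 1 ft/s^2 = 0.3048 m/s^2, so 337.913 m/s^2 = 337.913 / 0.3048 = 1108.6385 ft/s^2 ≈ 1109 ft/s^2 (4 s.f.).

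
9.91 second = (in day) 0.0001147. Check: 9.91 second = 9.91 s. 1 day = 86400 s, so 9.91 s = 9.91 / 86400 = 0.00011469907 day ≈ 0.0001147 day (4 s.f.).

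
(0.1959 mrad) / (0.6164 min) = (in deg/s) 0.0003035. Check: 1 mrad = 0.001 rad, so 0.1959 mrad = 0.1959 * 0.001 = 0.0001959 rad. 1 min = 60 s, so 0.6164 min = 0.6164 * 60 = 36.984 s. Combine: 0.0001959 rad / 36.984 s = 5.2968851e-06 rad/s. 1 deg/s = 0.017453293 rad/s, so 5.2968851e-06 rad/s = 5.2968851e-06 / 0.017453293 = 0.00030348916 deg/s ≈ 0.0003035 deg/s (4 s.f.).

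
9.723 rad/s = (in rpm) 1 rpm = 0.10471976 rad/s, so 9.723 rad/s = 9.723 / 0.10471976 = 92.847811 rpm ≈ 92.85 rpm (4 s.f.). Final answer: 92.85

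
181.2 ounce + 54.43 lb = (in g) 2.983e+04. Check: 1 ounce = 0.028349523 kg, so 181.2 ounce = 181.2 * 0.028349523 = 5.1369336 kg. 1 lb = 0.45359237 kg, so 54.43 lb = 54.43 * 0.45359237 = 24.689033 kg. Sum: 5.1369336 + 24.689033 = 29.825966 kg. 1 g = 0.001 kg, so 29.825966 kg = 29.825966 / 0.001 = 29825.966 g ≈ 2.983e+04 g (4 s.f.).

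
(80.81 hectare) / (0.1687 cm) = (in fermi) 4.79e+23. Check: 1 hectare = 10000 m^2, so 80.81 hectare = 80.81 * 10000 = 808100 m^2. 1 cm = 0.01 m, so 0.1687 cm = 0.1687 * 0.01 = 0.001687 m. Combine: 808100 m^2 / 0.001687 m = 4.79016e+08 m. 1 fermi = 1e-15 m, so 4.79016e+08 m = 4.79016e+08 / 1e-15 = 4.79016e+23 fermi ≈ 4.79e+23 fermi (4 s.f.).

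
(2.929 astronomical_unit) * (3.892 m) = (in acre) 1 astronomical_unit = 1.4959787e+11 m, so 2.929 astronomical_unit = 2.929 * 1.4959787e+11 = 4.3817216e+11 m. 3.892 m is already in m. Combine: 4.3817216e+11 m * 3.892 m = 1.7053661e+12 m^2. 1 acre = 4046.8564 m^2, so 1.7053661e+12 m^2 = 1.7053661e+12 / 4046.8564 = 4.2140513e+08 acre ≈ 4.214e+08 acre (4 s.f.). Final answer: 4.214e+08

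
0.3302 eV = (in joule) 5.29e-20. Check: 1 eV = 1.6021766e-19 J, so 0.3302 eV = 0.3302 * 1.6021766e-19 = 5.2903872e-20 J. 5.2903872e-20 J = 5.2903872e-20 joule ≈ 5.29e-20 joule (4 s.f.).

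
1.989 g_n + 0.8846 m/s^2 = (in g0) 1 g_n = 9.80665 m/s^2, so 1.989 g_n = 1.989 * 9.80665 = 19.505427 m/s^2. 0.8846 m/s^2 is already in m/s^2. Sum: 19.505427 + 0.8846 = 20.390027 m/s^2. 1 g0 = 9.80665 m/s^2, so 20.390027 m/s^2 = 20.390027 / 9.80665 = 2.0792041 g0 ≈ 2.079 g0 (4 s.f.). Final answer: 2.079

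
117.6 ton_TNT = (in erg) 1 ton_TNT = 4.184e+09 J, so 117.6 ton_TNT = 117.6 * 4.184e+09 = 4.920384e+11 J. 1 erg = 1e-07 J, so 4.920384e+11 J = 4.920384e+11 / 1e-07 = 4.920384e+18 erg ≈ 4.92e+18 erg (4 s.f.). Final answer: 4.92e+18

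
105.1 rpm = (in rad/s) 11.01. Check: 1 rpm = 0.10471976 rad/s, so 105.1 rpm = 105.1 * 0.10471976 = 11.006046 rad/s. Result: 11.006046 rad/s ≈ 11.01 rad/s (4 s.f.).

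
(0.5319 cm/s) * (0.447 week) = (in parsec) 1 cm/s = 0.01 m/s, so 0.5319 cm/s = 0.5319 * 0.01 = 0.005319 m/s. 1 week = 604800 s, so 0.447 week = 0.447 * 604800 = 270345.6 s. Combine: 0.005319 m/s * 270345.6 s = 1437.9682 m. 1 parsec = 3.0856776e+16 m, so 1437.9682 m = 1437.9682 / 3.0856776e+16 = 4.6601377e-14 parsec ≈ 4.66e-14 parsec (4 s.f.). Final answer: 4.66e-14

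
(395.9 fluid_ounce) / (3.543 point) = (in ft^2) 100.8. Check: 1 fluid_ounce = 2.957353e-05 m^3, so 395.9 fluid_ounce = 395.9 * 2.957353e-05 = 0.01170816 m^3. 1 point = 0.00035277778 m, so 3.543 point = 3.543 * 0.00035277778 = 0.0012498917 m. Combine: 0.01170816 m^3 / 0.0012498917 m = 9.3673401 m^2. 1 ft^2 = 0.09290304 m^2, so 9.3673401 m^2 = 9.3673401 / 0.09290304 = 100.82921 ft^2 ≈ 100.8 ft^2 (4 s.f.).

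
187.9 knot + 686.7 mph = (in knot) 784.6. Check: 1 knot = 0.51444444 m/s, so 187.9 knot = 187.9 * 0.51444444 = 96.664111 m/s. 1 mph = 0.44704 m/s, so 686.7 mph = 686.7 * 0.44704 = 306.98237 m/s. Sum: 96.664111 + 306.98237 = 403.64648 m/s. 1 knot = 0.51444444 m/s, so 403.64648 m/s = 403.64648 / 0.51444444 = 784.62599 knot ≈ 784.6 knot (4 s.f.).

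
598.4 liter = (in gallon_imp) 1 liter = 0.001 m^3, so 598.4 liter = 598.4 * 0.001 = 0.5984 m^3. 1 gallon_imp = 0.00454609 m^3, so 0.5984 m^3 = 0.5984 / 0.00454609 = 131.6296 gallon_imp ≈ 131.6 gallon_imp (4 s.f.). Final answer: 131.6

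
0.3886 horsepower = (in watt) 289.8. Check: 1 horsepower = 745.69987 W, so 0.3886 horsepower = 0.3886 * 745.69987 = 289.77897 W. 289.77897 W = 289.77897 watt ≈ 289.8 watt (4 s.f.).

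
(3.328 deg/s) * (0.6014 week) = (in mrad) 1 deg/s = 0.017453293 rad/s, so 3.328 deg/s = 3.328 * 0.017453293 = 0.058084558 rad/s. 1 week = 604800 s, so 0.6014 week = 0.6014 * 604800 = 363726.72 s. Combine: 0.058084558 rad/s * 363726.72 s = 21126.906 rad. 1 mrad = 0.001 rad, so 21126.906 rad = 21126.906 / 0.001 = 21126906 mrad ≈ 2.113e+07 mrad (4 s.f.). Final answer: 2.113e+07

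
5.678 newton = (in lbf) 5.678 newton = 5.678 N. 1 lbf = 4.4482216 N, so 5.678 N = 5.678 / 4.4482216 = 1.2764652 lbf ≈ 1.276 lbf (4 s.f.). Final answer: 1.276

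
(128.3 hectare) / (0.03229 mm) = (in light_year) 4.2e-06. Check: 1 hectare = 10000 m^2, so 128.3 hectare = 128.3 * 10000 = 1283000 m^2. 1 mm = 0.001 m, so 0.03229 mm = 0.03229 * 0.001 = 3.229e-05 m. Combine: 1283000 m^2 / 3.229e-05 m = 3.9733664e+10 m. 1 light_year = 9.4607305e+15 m, so 3.9733664e+10 m = 3.9733664e+10 / 9.4607305e+15 = 4.1998516e-06 light_year ≈ 4.2e-06 light_year (4 s.f.).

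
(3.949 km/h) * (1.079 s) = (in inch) 1 km/h = 0.27777778 m/s, so 3.949 km/h = 3.949 * 0.27777778 = 1.0969444 m/s. 1.079 s is already in s. Combine: 1.0969444 m/s * 1.079 s = 1.1836031 m. 1 inch = 0.0254 m, so 1.1836031 m = 1.1836031 / 0.0254 = 46.598545 inch ≈ 46.6 inch (4 s.f.). Final answer: 46.6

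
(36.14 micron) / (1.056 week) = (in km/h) 2.037e-10. Check: 1 micron = 1e-06 m, so 36.14 micron = 36.14 * 1e-06 = 3.614e-05 m. 1 week = 604800 s, so 1.056 week = 1.056 * 604800 = 638668.8 s. Combine: 3.614e-05 m / 638668.8 s = 5.658645e-11 m/s. 1 km/h = 0.27777778 m/s, so 5.658645e-11 m/s = 5.658645e-11 / 0.27777778 = 2.0371122e-10 km/h ≈ 2.037e-10 km/h (4 s.f.).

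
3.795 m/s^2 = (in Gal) 379.5. Check: 1 Gal = 0.01 m/s^2, so 3.795 m/s^2 = 3.795 / 0.01 = 379.5 Gal.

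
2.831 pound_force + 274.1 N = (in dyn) 2.867e+07. Check: 1 pound_force = 4.4482216 N, so 2.831 pound_force = 2.831 * 4.4482216 = 12.592915 N. 274.1 N is already in N. Sum: 12.592915 + 274.1 = 286.69292 N. 1 dyn = 1e-05 N, so 286.69292 N = 286.69292 / 1e-05 = 28669292 dyn ≈ 2.867e+07 dyn (4 s.f.).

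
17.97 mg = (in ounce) 0.0006339. Check: 1 mg = 1e-06 kg, so 17.97 mg = 17.97 * 1e-06 = 1.797e-05 kg. 1 ounce = 0.028349523 kg, so 1.797e-05 kg = 1.797e-05 / 0.028349523 = 0.0006338731 ounce ≈ 0.0006339 ounce (4 s.f.).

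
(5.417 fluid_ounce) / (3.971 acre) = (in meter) 9.969e-09. Check: 1 fluid_ounce = 2.957353e-05 m^3, so 5.417 fluid_ounce = 5.417 * 2.957353e-05 = 0.00016019981 m^3. 1 acre = 4046.8564 m^2, so 3.971 acre = 3.971 * 4046.8564 = 16070.067 m^2. Combine: 0.00016019981 m^3 / 16070.067 m^2 = 9.9688328e-09 m. 9.9688328e-09 m = 9.9688328e-09 meter ≈ 9.969e-09 meter (4 s.f.).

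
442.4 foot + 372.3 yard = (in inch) 1.871e+04. Check: 1 foot = 0.3048 m, so 442.4 foot = 442.4 * 0.3048 = 134.84352 m. 1 yard = 0.9144 m, so 372.3 yard = 372.3 * 0.9144 = 340.43112 m. Sum: 134.84352 + 340.43112 = 475.27464 m. 1 inch = 0.0254 m, so 475.27464 m = 475.27464 / 0.0254 = 18711.6 inch ≈ 1.871e+04 inch (4 s.f.).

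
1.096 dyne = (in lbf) 1 dyne = 1e-05 N, so 1.096 dyne = 1.096 * 1e-05 = 1.096e-05 N. 1 lbf = 4.4482216 N, so 1.096e-05 N = 1.096e-05 / 4.4482216 = 2.463906e-06 lbf ≈ 2.464e-06 lbf (4 s.f.). Final answer: 2.464e-06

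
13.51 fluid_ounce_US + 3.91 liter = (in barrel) 0.02711. Check: 1 fluid_ounce_US = 2.957353e-05 m^3, so 13.51 fluid_ounce_US = 13.51 * 2.957353e-05 = 0.00039953838 m^3. 1 liter = 0.001 m^3, so 3.91 liter = 3.91 * 0.001 = 0.00391 m^3. Sum: 0.00039953838 + 0.00391 = 0.0043095384 m^3. 1 barrel = 0.15898729 m^3, so 0.0043095384 m^3 = 0.0043095384 / 0.15898729 = 0.027106181 barrel ≈ 0.02711 barrel (4 s.f.).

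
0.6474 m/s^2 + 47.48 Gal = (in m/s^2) 0.6474 m/s^2 is already in m/s^2. 1 Gal = 0.01 m/s^2, so 47.48 Gal = 47.48 * 0.01 = 0.4748 m/s^2. Sum: 0.6474 + 0.4748 = 1.1222 m/s^2. Result: 1.1222 m/s^2 ≈ 1.122 m/s^2 (4 s.f.). Final answer: 1.122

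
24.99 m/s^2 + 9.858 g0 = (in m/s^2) 121.7. Check: 24.99 m/s^2 is already in m/s^2. 1 g0 = 9.80665 m/s^2, so 9.858 g0 = 9.858 * 9.80665 = 96.673956 m/s^2. Sum: 24.99 + 96.673956 = 121.66396 m/s^2. Result: 121.66396 m/s^2 ≈ 121.7 m/s^2 (4 s.f.).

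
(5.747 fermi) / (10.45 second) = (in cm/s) 5.5e-14. Check: 1 fermi = 1e-15 m, so 5.747 fermi = 5.747 * 1e-15 = 5.747e-15 m. 10.45 second = 10.45 s. Combine: 5.747e-15 m / 10.45 s = 5.4995215e-16 m/s. 1 cm/s = 0.01 m/s, so 5.4995215e-16 m/s = 5.4995215e-16 / 0.01 = 5.4995215e-14 cm/s ≈ 5.5e-14 cm/s (4 s.f.).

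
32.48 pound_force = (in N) 1 pound_force = 4.4482216 N, so 32.48 pound_force = 32.48 * 4.4482216 = 144.47824 N. Result: 144.47824 N ≈ 144.5 N (4 s.f.). Final answer: 144.5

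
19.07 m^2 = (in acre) 0.004712. Check: 1 acre = 4046.8564 m^2, so 19.07 m^2 = 19.07 / 4046.8564 = 0.0047122996 acre ≈ 0.004712 acre (4 s.f.).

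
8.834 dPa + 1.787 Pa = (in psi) 0.0003873. Check: 1 dPa = 0.1 Pa, so 8.834 dPa = 8.834 * 0.1 = 0.8834 Pa. 1.787 Pa is already in Pa. Sum: 0.8834 + 1.787 = 2.6704 Pa. 1 psi = 6894.7573 Pa, so 2.6704 Pa = 2.6704 / 6894.7573 = 0.00038730877 psi ≈ 0.0003873 psi (4 s.f.).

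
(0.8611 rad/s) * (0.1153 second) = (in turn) 0.8611 rad/s is already in rad/s. 0.1153 second = 0.1153 s. Combine: 0.8611 rad/s * 0.1153 s = 0.09928483 rad. 1 turn = 6.2831853 rad, so 0.09928483 rad = 0.09928483 / 6.2831853 = 0.015801671 turn ≈ 0.0158 turn (4 s.f.). Final answer: 0.0158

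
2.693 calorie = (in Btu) 1 calorie = 4.184 J, so 2.693 calorie = 2.693 * 4.184 = 11.267512 J. 1 Btu = 1055.0559 J, so 11.267512 J = 11.267512 / 1055.0559 = 0.010679541 Btu ≈ 0.01068 Btu (4 s.f.). Final answer: 0.01068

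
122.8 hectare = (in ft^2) 1 hectare = 10000 m^2, so 122.8 hectare = 122.8 * 10000 = 1228000 m^2. 1 ft^2 = 0.09290304 m^2, so 1228000 m^2 = 1228000 / 0.09290304 = 13218082 ft^2 ≈ 1.322e+07 ft^2 (4 s.f.). Final answer: 1.322e+07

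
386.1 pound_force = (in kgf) 175.1. Check: 1 pound_force = 4.4482216 N, so 386.1 pound_force = 386.1 * 4.4482216 = 1717.4584 N. 1 kgf = 9.80665 N, so 1717.4584 N = 1717.4584 / 9.80665 = 175.13201 kgf ≈ 175.1 kgf (4 s.f.).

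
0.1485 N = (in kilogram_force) 0.01514. Check: 1 kilogram_force = 9.80665 N, so 0.1485 N = 0.1485 / 9.80665 = 0.015142786 kilogram_force ≈ 0.01514 kilogram_force (4 s.f.).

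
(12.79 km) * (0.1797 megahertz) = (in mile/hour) 1 km = 1000 m, so 12.79 km = 12.79 * 1000 = 12790 m. 1 megahertz = 1000000 Hz, so 0.1797 megahertz = 0.1797 * 1000000 = 179700 Hz. Combine: 12790 m * 179700 Hz = 2.298363e+09 m/s. 1 mile/hour = 0.44704 m/s, so 2.298363e+09 m/s = 2.298363e+09 / 0.44704 = 5.1412916e+09 mile/hour ≈ 5.141e+09 mile/hour (4 s.f.). Final answer: 5.141e+09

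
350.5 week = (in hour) 5.888e+04. Check: 1 week = 604800 s, so 350.5 week = 350.5 * 604800 = 2.119824e+08 s. 1 hour = 3600 s, so 2.119824e+08 s = 2.119824e+08 / 3600 = 58884 hour ≈ 5.888e+04 hour (4 s.f.).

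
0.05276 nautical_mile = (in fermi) 1 nautical_mile = 1852 m, so 0.05276 nautical_mile = 0.05276 * 1852 = 97.71152 m. 1 fermi = 1e-15 m, so 97.71152 m = 97.71152 / 1e-15 = 9.771152e+16 fermi ≈ 9.771e+16 fermi (4 s.f.). Final answer: 9.771e+16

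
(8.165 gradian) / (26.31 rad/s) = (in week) 8.06e-09. Check: 1 gradian = 0.015707963 rad, so 8.165 gradian = 8.165 * 0.015707963 = 0.12825552 rad. 26.31 rad/s is already in rad/s. Combine: 0.12825552 rad / 26.31 rad/s = 0.0048747822 s. 1 week = 604800 s, so 0.0048747822 s = 0.0048747822 / 604800 = 8.0601558e-09 week ≈ 8.06e-09 week (4 s.f.).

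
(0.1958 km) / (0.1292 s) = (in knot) 2946. Check: 1 km = 1000 m, so 0.1958 km = 0.1958 * 1000 = 195.8 m. 0.1292 s is already in s. Combine: 195.8 m / 0.1292 s = 1515.4799 m/s. 1 knot = 0.51444444 m/s, so 1515.4799 m/s = 1515.4799 / 0.51444444 = 2945.8572 knot ≈ 2946 knot (4 s.f.).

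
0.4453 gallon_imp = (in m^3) 0.002024. Check: 1 gallon_imp = 0.00454609 m^3, so 0.4453 gallon_imp = 0.4453 * 0.00454609 = 0.0020243739 m^3. Result: 0.0020243739 m^3 ≈ 0.002024 m^3 (4 s.f.).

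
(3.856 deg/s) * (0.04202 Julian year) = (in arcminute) 1 deg/s = 0.017453293 rad/s, so 3.856 deg/s = 3.856 * 0.017453293 = 0.067299896 rad/s. 1 Julian year = 31557600 s, so 0.04202 Julian year = 0.04202 * 31557600 = 1326050.4 s. Combine: 0.067299896 rad/s * 1326050.4 s = 89243.051 rad. 1 arcminute = 0.00029088821 rad, so 89243.051 rad = 89243.051 / 0.00029088821 = 3.0679501e+08 arcminute ≈ 3.068e+08 arcminute (4 s.f.). Final answer: 3.068e+08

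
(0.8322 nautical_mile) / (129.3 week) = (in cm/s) 1 nautical_mile = 1852 m, so 0.8322 nautical_mile = 0.8322 * 1852 = 1541.2344 m. 1 week = 604800 s, so 129.3 week = 129.3 * 604800 = 78200640 s. Combine: 1541.2344 m / 78200640 s = 1.9708718e-05 m/s. 1 cm/s = 0.01 m/s, so 1.9708718e-05 m/s = 1.9708718e-05 / 0.01 = 0.0019708718 cm/s ≈ 0.001971 cm/s (4 s.f.). Final answer: 0.001971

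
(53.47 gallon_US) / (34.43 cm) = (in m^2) 0.5879. Check: 1 gallon_US = 0.0037854118 m^3, so 53.47 gallon_US = 53.47 * 0.0037854118 = 0.20240597 m^3. 1 cm = 0.01 m, so 34.43 cm = 34.43 * 0.01 = 0.3443 m. Combine: 0.20240597 m^3 / 0.3443 m = 0.58787676 m^2. Result: 0.58787676 m^2 ≈ 0.5879 m^2 (4 s.f.).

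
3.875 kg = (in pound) 8.543. Check: 1 pound = 0.45359237 kg, so 3.875 kg = 3.875 / 0.45359237 = 8.5429127 pound ≈ 8.543 pound (4 s.f.).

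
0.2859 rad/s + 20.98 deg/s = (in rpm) 6.227. Check: 0.2859 rad/s is already in rad/s. 1 deg/s = 0.017453293 rad/s, so 20.98 deg/s = 20.98 * 0.017453293 = 0.36617008 rad/s. Sum: 0.2859 + 0.36617008 = 0.65207008 rad/s. 1 rpm = 0.10471976 rad/s, so 0.65207008 rad/s = 0.65207008 / 0.10471976 = 6.2268106 rpm ≈ 6.227 rpm (4 s.f.).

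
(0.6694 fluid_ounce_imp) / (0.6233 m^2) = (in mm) 1 fluid_ounce_imp = 2.8413063e-05 m^3, so 0.6694 fluid_ounce_imp = 0.6694 * 2.8413063e-05 = 1.9019704e-05 m^3. 0.6233 m^2 is already in m^2. Combine: 1.9019704e-05 m^3 / 0.6233 m^2 = 3.0514526e-05 m. 1 mm = 0.001 m, so 3.0514526e-05 m = 3.0514526e-05 / 0.001 = 0.030514526 mm ≈ 0.03051 mm (4 s.f.). Final answer: 0.03051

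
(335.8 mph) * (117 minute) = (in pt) 2.987e+09. Check: 1 mph = 0.44704 m/s, so 335.8 mph = 335.8 * 0.44704 = 150.11603 m/s. 1 minute = 60 s, so 117 minute = 117 * 60 = 7020 s. Combine: 150.11603 m/s * 7020 s = 1053814.5 m. 1 pt = 0.00035277778 m, so 1053814.5 m = 1053814.5 / 0.00035277778 = 2.9871908e+09 pt ≈ 2.987e+09 pt (4 s.f.).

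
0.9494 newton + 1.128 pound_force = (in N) 0.9494 newton = 0.9494 N. 1 pound_force = 4.4482216 N, so 1.128 pound_force = 1.128 * 4.4482216 = 5.017594 N. Sum: 0.9494 + 5.017594 = 5.966994 N. Result: 5.966994 N ≈ 5.967 N (4 s.f.). Final answer: 5.967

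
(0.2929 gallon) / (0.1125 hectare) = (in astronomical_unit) 6.588e-18. Check: 1 gallon = 0.0037854118 m^3, so 0.2929 gallon = 0.2929 * 0.0037854118 = 0.0011087471 m^3. 1 hectare = 10000 m^2, so 0.1125 hectare = 0.1125 * 10000 = 1125 m^2. Combine: 0.0011087471 m^3 / 1125 m^2 = 9.8555299e-07 m. 1 astronomical_unit = 1.4959787e+11 m, so 9.8555299e-07 m = 9.8555299e-07 / 1.4959787e+11 = 6.5880148e-18 astronomical_unit ≈ 6.588e-18 astronomical_unit (4 s.f.).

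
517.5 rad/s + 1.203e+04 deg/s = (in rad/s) 727.5. Check: 517.5 rad/s is already in rad/s. 1 deg/s = 0.017453293 rad/s, so 1.203e+04 deg/s = 1.203e+04 * 0.017453293 = 209.96311 rad/s. Sum: 517.5 + 209.96311 = 727.46311 rad/s. Result: 727.46311 rad/s ≈ 727.5 rad/s (4 s.f.).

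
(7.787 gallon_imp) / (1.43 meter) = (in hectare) 2.476e-06. Check: 1 gallon_imp = 0.00454609 m^3, so 7.787 gallon_imp = 7.787 * 0.00454609 = 0.035400403 m^3. 1.43 meter = 1.43 m. Combine: 0.035400403 m^3 / 1.43 m = 0.024755526 m^2. 1 hectare = 10000 m^2, so 0.024755526 m^2 = 0.024755526 / 10000 = 2.4755526e-06 hectare ≈ 2.476e-06 hectare (4 s.f.).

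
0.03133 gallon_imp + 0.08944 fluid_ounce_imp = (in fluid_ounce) 1 gallon_imp = 0.00454609 m^3, so 0.03133 gallon_imp = 0.03133 * 0.00454609 = 0.000142429 m^3. 1 fluid_ounce_imp = 2.8413063e-05 m^3, so 0.08944 fluid_ounce_imp = 0.08944 * 2.8413063e-05 = 2.5412643e-06 m^3. Sum: 0.000142429 + 2.5412643e-06 = 0.00014497026 m^3. 1 fluid_ounce = 2.957353e-05 m^3, so 0.00014497026 m^3 = 0.00014497026 / 2.957353e-05 = 4.9020278 fluid_ounce ≈ 4.902 fluid_ounce (4 s.f.). Final answer: 4.902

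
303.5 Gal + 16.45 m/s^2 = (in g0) 1 Gal = 0.01 m/s^2, so 303.5 Gal = 303.5 * 0.01 = 3.035 m/s^2. 16.45 m/s^2 is already in m/s^2. Sum: 3.035 + 16.45 = 19.485 m/s^2. 1 g0 = 9.80665 m/s^2, so 19.485 m/s^2 = 19.485 / 9.80665 = 1.986917 g0 ≈ 1.987 g0 (4 s.f.). Final answer: 1.987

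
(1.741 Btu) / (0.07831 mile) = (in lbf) 3.277. Check: 1 Btu = 1055.0559 J, so 1.741 Btu = 1.741 * 1055.0559 = 1836.8522 J. 1 mile = 1609.344 m, so 0.07831 mile = 0.07831 * 1609.344 = 126.02773 m. Combine: 1836.8522 J / 126.02773 m = 14.574985 N. 1 lbf = 4.4482216 N, so 14.574985 N = 14.574985 / 4.4482216 = 3.2765869 lbf ≈ 3.277 lbf (4 s.f.).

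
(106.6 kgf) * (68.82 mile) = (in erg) 1.158e+15. Check: 1 kgf = 9.80665 N, so 106.6 kgf = 106.6 * 9.80665 = 1045.3889 N. 1 mile = 1609.344 m, so 68.82 mile = 68.82 * 1609.344 = 110755.05 m. Combine: 1045.3889 N * 110755.05 m = 1.157821e+08 J. 1 erg = 1e-07 J, so 1.157821e+08 J = 1.157821e+08 / 1e-07 = 1.157821e+15 erg ≈ 1.158e+15 erg (4 s.f.).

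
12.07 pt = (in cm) 1 pt = 0.00035277778 m, so 12.07 pt = 12.07 * 0.00035277778 = 0.0042580278 m. 1 cm = 0.01 m, so 0.0042580278 m = 0.0042580278 / 0.01 = 0.42580278 cm ≈ 0.4258 cm (4 s.f.). Final answer: 0.4258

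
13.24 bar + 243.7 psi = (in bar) 1 bar = 100000 Pa, so 13.24 bar = 13.24 * 100000 = 1324000 Pa. 1 psi = 6894.7573 Pa, so 243.7 psi = 243.7 * 6894.7573 = 1680252.4 Pa. Sum: 1324000 + 1680252.4 = 3004252.4 Pa. 1 bar = 100000 Pa, so 3004252.4 Pa = 3004252.4 / 100000 = 30.042524 bar ≈ 30.04 bar (4 s.f.). Final answer: 30.04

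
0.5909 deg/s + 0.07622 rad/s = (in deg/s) 1 deg/s = 0.017453293 rad/s, so 0.5909 deg/s = 0.5909 * 0.017453293 = 0.010313151 rad/s. 0.07622 rad/s is already in rad/s. Sum: 0.010313151 + 0.07622 = 0.086533151 rad/s. 1 deg/s = 0.017453293 rad/s, so 0.086533151 rad/s = 0.086533151 / 0.017453293 = 4.9579843 deg/s ≈ 4.958 deg/s (4 s.f.). Final answer: 4.958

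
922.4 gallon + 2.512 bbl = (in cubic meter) 3.891. Check: 1 gallon = 0.0037854118 m^3, so 922.4 gallon = 922.4 * 0.0037854118 = 3.4916638 m^3. 1 bbl = 0.15898729 m^3, so 2.512 bbl = 2.512 * 0.15898729 = 0.39937608 m^3. Sum: 3.4916638 + 0.39937608 = 3.8910399 m^3. 3.8910399 m^3 = 3.8910399 cubic meter ≈ 3.891 cubic meter (4 s.f.).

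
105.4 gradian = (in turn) 0.2635. Check: 1 gradian = 0.015707963 rad, so 105.4 gradian = 105.4 * 0.015707963 = 1.6556193 rad. 1 turn = 6.2831853 rad, so 1.6556193 rad = 1.6556193 / 6.2831853 = 0.2635 turn.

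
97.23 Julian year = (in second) 3.068e+09. Check: 1 Julian year = 31557600 s, so 97.23 Julian year = 97.23 * 31557600 = 3.0683454e+09 s. 3.0683454e+09 s = 3.0683454e+09 second ≈ 3.068e+09 second (4 s.f.).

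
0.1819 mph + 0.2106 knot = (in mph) 1 mph = 0.44704 m/s, so 0.1819 mph = 0.1819 * 0.44704 = 0.081316576 m/s. 1 knot = 0.51444444 m/s, so 0.2106 knot = 0.2106 * 0.51444444 = 0.108342 m/s. Sum: 0.081316576 + 0.108342 = 0.18965858 m/s. 1 mph = 0.44704 m/s, so 0.18965858 m/s = 0.18965858 / 0.44704 = 0.42425415 mph ≈ 0.4243 mph (4 s.f.). Final answer: 0.4243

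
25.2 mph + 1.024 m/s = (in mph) 27.49. Check: 1 mph = 0.44704 m/s, so 25.2 mph = 25.2 * 0.44704 = 11.265408 m/s. 1.024 m/s is already in m/s. Sum: 11.265408 + 1.024 = 12.289408 m/s. 1 mph = 0.44704 m/s, so 12.289408 m/s = 12.289408 / 0.44704 = 27.490623 mph ≈ 27.49 mph (4 s.f.).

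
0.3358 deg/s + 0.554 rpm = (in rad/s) 1 deg/s = 0.017453293 rad/s, so 0.3358 deg/s = 0.3358 * 0.017453293 = 0.0058608156 rad/s. 1 rpm = 0.10471976 rad/s, so 0.554 rpm = 0.554 * 0.10471976 = 0.058014744 rad/s. Sum: 0.0058608156 + 0.058014744 = 0.06387556 rad/s. Result: 0.06387556 rad/s ≈ 0.06388 rad/s (4 s.f.). Final answer: 0.06388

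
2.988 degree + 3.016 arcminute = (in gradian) 1 degree = 0.017453293 rad, so 2.988 degree = 2.988 * 0.017453293 = 0.052150438 rad. 1 arcminute = 0.00029088821 rad, so 3.016 arcminute = 3.016 * 0.00029088821 = 0.00087731884 rad. Sum: 0.052150438 + 0.00087731884 = 0.053027757 rad. 1 gradian = 0.015707963 rad, so 0.053027757 rad = 0.053027757 / 0.015707963 = 3.3758519 gradian ≈ 3.376 gradian (4 s.f.). Final answer: 3.376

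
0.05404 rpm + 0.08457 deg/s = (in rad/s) 1 rpm = 0.10471976 rad/s, so 0.05404 rpm = 0.05404 * 0.10471976 = 0.0056590556 rad/s. 1 deg/s = 0.017453293 rad/s, so 0.08457 deg/s = 0.08457 * 0.017453293 = 0.0014760249 rad/s. Sum: 0.0056590556 + 0.0014760249 = 0.0071350805 rad/s. Result: 0.0071350805 rad/s ≈ 0.007135 rad/s (4 s.f.). Final answer: 0.007135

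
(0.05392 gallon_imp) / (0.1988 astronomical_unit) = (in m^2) 1 gallon_imp = 0.00454609 m^3, so 0.05392 gallon_imp = 0.05392 * 0.00454609 = 0.00024512517 m^3. 1 astronomical_unit = 1.4959787e+11 m, so 0.1988 astronomical_unit = 0.1988 * 1.4959787e+11 = 2.9740057e+10 m. Combine: 0.00024512517 m^3 / 2.9740057e+10 m = 8.2422564e-15 m^2. Result: 8.2422564e-15 m^2 ≈ 8.242e-15 m^2 (4 s.f.). Final answer: 8.242e-15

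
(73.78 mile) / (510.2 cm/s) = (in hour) 1 mile = 1609.344 m, so 73.78 mile = 73.78 * 1609.344 = 118737.4 m. 1 cm/s = 0.01 m/s, so 510.2 cm/s = 510.2 * 0.01 = 5.102 m/s. Combine: 118737.4 m / 5.102 m/s = 23272.717 s. 1 hour = 3600 s, so 23272.717 s = 23272.717 / 3600 = 6.4646435 hour ≈ 6.465 hour (4 s.f.). Final answer: 6.465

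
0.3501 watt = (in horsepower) 0.3501 watt = 0.3501 W. 1 horsepower = 745.69987 W, so 0.3501 W = 0.3501 / 745.69987 = 0.00046949183 horsepower ≈ 0.0004695 horsepower (4 s.f.). Final answer: 0.0004695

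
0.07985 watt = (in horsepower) 0.0001071. Check: 0.07985 watt = 0.07985 W. 1 horsepower = 745.69987 W, so 0.07985 W = 0.07985 / 745.69987 = 0.00010708061 horsepower ≈ 0.0001071 horsepower (4 s.f.).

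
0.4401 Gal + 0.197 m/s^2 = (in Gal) 1 Gal = 0.01 m/s^2, so 0.4401 Gal = 0.4401 * 0.01 = 0.004401 m/s^2. 0.197 m/s^2 is already in m/s^2. Sum: 0.004401 + 0.197 = 0.201401 m/s^2. 1 Gal = 0.01 m/s^2, so 0.201401 m/s^2 = 0.201401 / 0.01 = 20.1401 Gal ≈ 20.14 Gal (4 s.f.). Final answer: 20.14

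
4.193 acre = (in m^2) 1.697e+04. Check: 1 acre = 4046.8564 m^2, so 4.193 acre = 4.193 * 4046.8564 = 16968.469 m^2. Result: 16968.469 m^2 ≈ 1.697e+04 m^2 (4 s.f.).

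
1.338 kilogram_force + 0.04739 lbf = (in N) 13.33. Check: 1 kilogram_force = 9.80665 N, so 1.338 kilogram_force = 1.338 * 9.80665 = 13.121298 N. 1 lbf = 4.4482216 N, so 0.04739 lbf = 0.04739 * 4.4482216 = 0.21080122 N. Sum: 13.121298 + 0.21080122 = 13.332099 N. Result: 13.332099 N ≈ 13.33 N (4 s.f.).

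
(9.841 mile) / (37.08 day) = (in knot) 1 mile = 1609.344 m, so 9.841 mile = 9.841 * 1609.344 = 15837.554 m. 1 day = 86400 s, so 37.08 day = 37.08 * 86400 = 3203712 s. Combine: 15837.554 m / 3203712 s = 0.0049435013 m/s. 1 knot = 0.51444444 m/s, so 0.0049435013 m/s = 0.0049435013 / 0.51444444 = 0.0096093977 knot ≈ 0.009609 knot (4 s.f.). Final answer: 0.009609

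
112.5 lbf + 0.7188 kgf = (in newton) 1 lbf = 4.4482216 N, so 112.5 lbf = 112.5 * 4.4482216 = 500.42493 N. 1 kgf = 9.80665 N, so 0.7188 kgf = 0.7188 * 9.80665 = 7.04902 N. Sum: 500.42493 + 7.04902 = 507.47395 N. 507.47395 N = 507.47395 newton ≈ 507.5 newton (4 s.f.). Final answer: 507.5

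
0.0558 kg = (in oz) 1.968. Check: 1 oz = 0.028349523 kg, so 0.0558 kg = 0.0558 / 0.028349523 = 1.9682871 oz ≈ 1.968 oz (4 s.f.).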